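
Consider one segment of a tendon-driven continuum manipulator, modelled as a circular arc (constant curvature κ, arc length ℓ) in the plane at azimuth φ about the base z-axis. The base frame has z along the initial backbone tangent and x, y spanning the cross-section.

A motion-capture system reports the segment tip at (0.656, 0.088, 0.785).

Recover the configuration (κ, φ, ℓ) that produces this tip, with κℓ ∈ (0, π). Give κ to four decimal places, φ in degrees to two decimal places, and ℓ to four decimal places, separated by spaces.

ρ = √(x²+y²) = √(0.656² + 0.088²) = 0.66188
φ = atan2(y, x) mod 360° = atan2(0.088, 0.656) = 7.6404°
|p|² = ρ² + z² = 0.66188² + 0.785² = 1.05431
κ = 2ρ / |p|² = 2×0.66188 / 1.05431 = 1.25557
θ = 2·atan2(ρ, z) = 2·atan2(0.66188, 0.785) = 1.40101 rad
ℓ = θ/κ = 1.40101/1.25557 = 1.11584

1.2556 7.64 1.1158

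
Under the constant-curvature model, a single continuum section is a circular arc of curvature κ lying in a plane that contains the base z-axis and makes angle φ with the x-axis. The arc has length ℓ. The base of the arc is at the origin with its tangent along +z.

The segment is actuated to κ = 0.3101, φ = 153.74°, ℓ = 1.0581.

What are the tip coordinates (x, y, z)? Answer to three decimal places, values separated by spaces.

-0.154 0.076 1.039

θ = κ·ℓ = 0.3101 × 1.0581 = 0.32812 rad
ρ = (1 − cos θ)/κ = (1 − 0.94665)/0.3101 = 0.17204
z = sin θ / κ = 0.32226/0.3101 = 1.03922
x = ρ cos φ = 0.17204 × cos(153.74°) = -0.15428
y = ρ sin φ = 0.17204 × sin(153.74°) = 0.07612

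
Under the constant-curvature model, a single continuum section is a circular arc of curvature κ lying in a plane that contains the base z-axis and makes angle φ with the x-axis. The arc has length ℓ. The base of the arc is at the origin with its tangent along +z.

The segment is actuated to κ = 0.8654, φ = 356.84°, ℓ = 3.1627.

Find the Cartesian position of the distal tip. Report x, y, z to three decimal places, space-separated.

2.214 -0.122 0.455

θ = κ·ℓ = 0.8654 × 3.1627 = 2.73700 rad
ρ = (1 − cos θ)/κ = (1 − -0.91926)/0.8654 = 2.21778
z = sin θ / κ = 0.39364/0.8654 = 0.45487
x = ρ cos φ = 2.21778 × cos(356.84°) = 2.21440
y = ρ sin φ = 2.21778 × sin(356.84°) = -0.12225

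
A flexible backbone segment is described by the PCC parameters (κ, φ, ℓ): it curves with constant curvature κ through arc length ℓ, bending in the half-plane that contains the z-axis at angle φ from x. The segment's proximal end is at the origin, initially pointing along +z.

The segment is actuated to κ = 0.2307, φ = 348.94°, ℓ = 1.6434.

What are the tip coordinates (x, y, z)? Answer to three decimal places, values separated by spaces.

0.302 -0.059 1.604

θ = κ·ℓ = 0.2307 × 1.6434 = 0.37913 rad
ρ = (1 − cos θ)/κ = (1 − 0.92899)/0.2307 = 0.30782
z = sin θ / κ = 0.37011/0.2307 = 1.60431
x = ρ cos φ = 0.30782 × cos(348.94°) = 0.30210
y = ρ sin φ = 0.30782 × sin(348.94°) = -0.05905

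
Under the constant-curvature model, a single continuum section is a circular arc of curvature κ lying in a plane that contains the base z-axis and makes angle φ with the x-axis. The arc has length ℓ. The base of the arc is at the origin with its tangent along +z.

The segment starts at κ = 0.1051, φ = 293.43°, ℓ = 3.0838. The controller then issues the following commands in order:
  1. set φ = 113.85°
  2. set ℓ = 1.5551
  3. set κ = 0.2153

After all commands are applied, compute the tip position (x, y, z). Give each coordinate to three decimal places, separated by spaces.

initial: κ=0.1051, φ=293.43°, ℓ=3.0838
cmd 1: set φ=113.85° → (κ,φ,ℓ)=(0.1051,113.85°,3.0838) → tip=(-0.2003,0.4531,3.0301)
cmd 2: set ℓ=1.5551 → (κ,φ,ℓ)=(0.1051,113.85°,1.5551) → tip=(-0.0513,0.1160,1.5482)
cmd 3: set κ=0.2153 → (κ,φ,ℓ)=(0.2153,113.85°,1.5551) → tip=(-0.1043,0.2359,1.5262)

-0.104 0.236 1.526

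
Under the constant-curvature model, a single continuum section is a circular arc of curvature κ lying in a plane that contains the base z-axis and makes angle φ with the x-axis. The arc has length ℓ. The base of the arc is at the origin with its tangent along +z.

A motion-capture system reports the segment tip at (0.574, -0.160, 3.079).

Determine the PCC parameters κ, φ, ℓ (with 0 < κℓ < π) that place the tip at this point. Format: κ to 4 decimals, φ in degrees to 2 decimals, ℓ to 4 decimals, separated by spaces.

ρ = √(x²+y²) = √(0.574² + -0.160²) = 0.59588
φ = atan2(y, x) mod 360° = atan2(-0.160, 0.574) = 344.4244°
|p|² = ρ² + z² = 0.59588² + 3.079² = 9.83532
κ = 2ρ / |p|² = 2×0.59588 / 9.83532 = 0.12117
θ = 2·atan2(ρ, z) = 2·atan2(0.59588, 3.079) = 0.38234 rad
ℓ = θ/κ = 0.38234/0.12117 = 3.15531

0.1212 344.42 3.1553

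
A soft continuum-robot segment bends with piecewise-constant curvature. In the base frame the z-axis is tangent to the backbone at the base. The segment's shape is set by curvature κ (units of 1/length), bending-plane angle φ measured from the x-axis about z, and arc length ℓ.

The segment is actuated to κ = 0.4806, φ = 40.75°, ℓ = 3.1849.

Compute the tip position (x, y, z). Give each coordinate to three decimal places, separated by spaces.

1.513 1.304 2.079

θ = κ·ℓ = 0.4806 × 3.1849 = 1.53066 rad
ρ = (1 − cos θ)/κ = (1 − 0.04012)/0.4806 = 1.99725
z = sin θ / κ = 0.99919/0.4806 = 2.07906
x = ρ cos φ = 1.99725 × cos(40.75°) = 1.51305
y = ρ sin φ = 1.99725 × sin(40.75°) = 1.30372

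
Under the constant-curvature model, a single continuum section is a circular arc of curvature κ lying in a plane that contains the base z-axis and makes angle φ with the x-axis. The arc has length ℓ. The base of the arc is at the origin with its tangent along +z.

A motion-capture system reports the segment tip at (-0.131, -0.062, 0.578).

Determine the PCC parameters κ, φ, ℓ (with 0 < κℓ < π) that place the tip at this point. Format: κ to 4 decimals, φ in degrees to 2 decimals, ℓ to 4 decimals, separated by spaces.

ρ = √(x²+y²) = √(-0.131² + -0.062²) = 0.14493
φ = atan2(y, x) mod 360° = atan2(-0.062, -0.131) = 205.3274°
|p|² = ρ² + z² = 0.14493² + 0.578² = 0.35509
κ = 2ρ / |p|² = 2×0.14493 / 0.35509 = 0.81631
θ = 2·atan2(ρ, z) = 2·atan2(0.14493, 0.578) = 0.49136 rad
ℓ = θ/κ = 0.49136/0.81631 = 0.60193

0.8163 205.33 0.6019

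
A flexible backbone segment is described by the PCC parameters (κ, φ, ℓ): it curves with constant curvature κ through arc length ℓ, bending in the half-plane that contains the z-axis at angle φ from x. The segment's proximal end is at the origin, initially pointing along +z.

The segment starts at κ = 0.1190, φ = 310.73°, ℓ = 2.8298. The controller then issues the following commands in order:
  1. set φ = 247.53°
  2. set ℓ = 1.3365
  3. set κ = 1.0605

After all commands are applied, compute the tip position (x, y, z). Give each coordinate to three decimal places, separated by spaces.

initial: κ=0.1190, φ=310.73°, ℓ=2.8298
cmd 1: set φ=247.53° → (κ,φ,ℓ)=(0.1190,247.53°,2.8298) → tip=(-0.1804,-0.4361,2.7766)
cmd 2: set ℓ=1.3365 → (κ,φ,ℓ)=(0.1190,247.53°,1.3365) → tip=(-0.0405,-0.0980,1.3309)
cmd 3: set κ=1.0605 → (κ,φ,ℓ)=(1.0605,247.53°,1.3365) → tip=(-0.3053,-0.7382,0.9319)

-0.305 -0.738 0.932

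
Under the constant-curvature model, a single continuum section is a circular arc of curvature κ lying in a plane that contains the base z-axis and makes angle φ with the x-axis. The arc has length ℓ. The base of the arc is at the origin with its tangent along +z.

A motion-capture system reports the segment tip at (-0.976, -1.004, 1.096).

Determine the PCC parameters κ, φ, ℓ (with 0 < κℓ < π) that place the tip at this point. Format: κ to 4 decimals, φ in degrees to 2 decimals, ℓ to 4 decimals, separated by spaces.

0.8857 225.81 2.0473

ρ = √(x²+y²) = √(-0.976² + -1.004²) = 1.40021
φ = atan2(y, x) mod 360° = atan2(-1.004, -0.976) = 225.8102°
|p|² = ρ² + z² = 1.40021² + 1.096² = 3.16181
κ = 2ρ / |p|² = 2×1.40021 / 3.16181 = 0.88570
θ = 2·atan2(ρ, z) = 2·atan2(1.40021, 1.096) = 1.81334 rad
ℓ = θ/κ = 1.81334/0.88570 = 2.04734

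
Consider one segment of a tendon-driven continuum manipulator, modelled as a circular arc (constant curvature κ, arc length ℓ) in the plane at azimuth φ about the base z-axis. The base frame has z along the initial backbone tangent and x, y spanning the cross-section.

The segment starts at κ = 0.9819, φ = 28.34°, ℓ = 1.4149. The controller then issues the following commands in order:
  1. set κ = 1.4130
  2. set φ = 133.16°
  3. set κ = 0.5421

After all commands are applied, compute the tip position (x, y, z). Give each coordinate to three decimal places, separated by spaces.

initial: κ=0.9819, φ=28.34°, ℓ=1.4149
cmd 1: set κ=1.4130 → (κ,φ,ℓ)=(1.4130,28.34°,1.4149) → tip=(0.8817,0.4755,0.6437)
cmd 2: set φ=133.16° → (κ,φ,ℓ)=(1.4130,133.16°,1.4149) → tip=(-0.6852,0.7307,0.6437)
cmd 3: set κ=0.5421 → (κ,φ,ℓ)=(0.5421,133.16°,1.4149) → tip=(-0.3533,0.3768,1.2802)

-0.353 0.377 1.280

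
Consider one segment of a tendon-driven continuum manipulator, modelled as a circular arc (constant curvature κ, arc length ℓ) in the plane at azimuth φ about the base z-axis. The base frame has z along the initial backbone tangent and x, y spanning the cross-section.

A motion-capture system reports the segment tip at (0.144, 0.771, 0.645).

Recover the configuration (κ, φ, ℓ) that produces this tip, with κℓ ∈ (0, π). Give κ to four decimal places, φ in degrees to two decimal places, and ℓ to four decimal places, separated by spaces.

ρ = √(x²+y²) = √(0.144² + 0.771²) = 0.78433
φ = atan2(y, x) mod 360° = atan2(0.771, 0.144) = 79.4207°
|p|² = ρ² + z² = 0.78433² + 0.645² = 1.03120
κ = 2ρ / |p|² = 2×0.78433 / 1.03120 = 1.52120
θ = 2·atan2(ρ, z) = 2·atan2(0.78433, 0.645) = 1.76514 rad
ℓ = θ/κ = 1.76514/1.52120 = 1.16036

1.5212 79.42 1.1604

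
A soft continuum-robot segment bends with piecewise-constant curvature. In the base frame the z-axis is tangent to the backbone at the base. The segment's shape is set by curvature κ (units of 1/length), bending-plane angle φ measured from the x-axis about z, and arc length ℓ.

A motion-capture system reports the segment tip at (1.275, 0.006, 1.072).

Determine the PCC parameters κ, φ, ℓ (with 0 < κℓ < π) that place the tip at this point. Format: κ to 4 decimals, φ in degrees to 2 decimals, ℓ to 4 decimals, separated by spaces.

0.9190 0.27 1.8971

ρ = √(x²+y²) = √(1.275² + 0.006²) = 1.27501
φ = atan2(y, x) mod 360° = atan2(0.006, 1.275) = 0.2696°
|p|² = ρ² + z² = 1.27501² + 1.072² = 2.77485
κ = 2ρ / |p|² = 2×1.27501 / 2.77485 = 0.91898
θ = 2·atan2(ρ, z) = 2·atan2(1.27501, 1.072) = 1.74336 rad
ℓ = θ/κ = 1.74336/0.91898 = 1.89706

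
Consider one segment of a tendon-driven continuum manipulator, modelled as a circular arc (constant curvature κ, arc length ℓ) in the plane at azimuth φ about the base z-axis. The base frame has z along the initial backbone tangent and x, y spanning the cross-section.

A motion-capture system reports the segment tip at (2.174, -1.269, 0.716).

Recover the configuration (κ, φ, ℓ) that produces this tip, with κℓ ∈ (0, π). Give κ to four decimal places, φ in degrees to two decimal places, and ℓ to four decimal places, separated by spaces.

0.7350 329.73 3.5200

ρ = √(x²+y²) = √(2.174² + -1.269²) = 2.51727
φ = atan2(y, x) mod 360° = atan2(-1.269, 2.174) = 329.7272°
|p|² = ρ² + z² = 2.51727² + 0.716² = 6.84929
κ = 2ρ / |p|² = 2×2.51727 / 6.84929 = 0.73504
θ = 2·atan2(ρ, z) = 2·atan2(2.51727, 0.716) = 2.58736 rad
ℓ = θ/κ = 2.58736/0.73504 = 3.52000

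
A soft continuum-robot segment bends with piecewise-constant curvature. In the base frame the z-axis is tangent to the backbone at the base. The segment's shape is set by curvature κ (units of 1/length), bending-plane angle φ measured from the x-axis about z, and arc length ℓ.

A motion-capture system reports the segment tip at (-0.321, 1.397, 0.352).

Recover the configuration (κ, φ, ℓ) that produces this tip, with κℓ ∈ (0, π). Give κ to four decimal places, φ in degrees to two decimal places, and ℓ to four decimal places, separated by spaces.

1.3159 102.94 2.0214

ρ = √(x²+y²) = √(-0.321² + 1.397²) = 1.43341
φ = atan2(y, x) mod 360° = atan2(1.397, -0.321) = 102.9407°
|p|² = ρ² + z² = 1.43341² + 0.352² = 2.17855
κ = 2ρ / |p|² = 2×1.43341 / 2.17855 = 1.31592
θ = 2·atan2(ρ, z) = 2·atan2(1.43341, 0.352) = 2.65998 rad
ℓ = θ/κ = 2.65998/1.31592 = 2.02138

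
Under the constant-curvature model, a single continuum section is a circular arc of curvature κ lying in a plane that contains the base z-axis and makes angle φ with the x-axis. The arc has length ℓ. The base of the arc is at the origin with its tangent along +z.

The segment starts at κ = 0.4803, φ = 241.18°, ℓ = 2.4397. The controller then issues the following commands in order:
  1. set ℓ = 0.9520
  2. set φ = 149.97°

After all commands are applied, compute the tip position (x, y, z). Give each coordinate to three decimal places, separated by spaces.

-0.185 0.107 0.919

initial: κ=0.4803, φ=241.18°, ℓ=2.4397
cmd 1: set ℓ=0.9520 → (κ,φ,ℓ)=(0.4803,241.18°,0.9520) → tip=(-0.1031,-0.1874,0.9192)
cmd 2: set φ=149.97° → (κ,φ,ℓ)=(0.4803,149.97°,0.9520) → tip=(-0.1852,0.1070,0.9192)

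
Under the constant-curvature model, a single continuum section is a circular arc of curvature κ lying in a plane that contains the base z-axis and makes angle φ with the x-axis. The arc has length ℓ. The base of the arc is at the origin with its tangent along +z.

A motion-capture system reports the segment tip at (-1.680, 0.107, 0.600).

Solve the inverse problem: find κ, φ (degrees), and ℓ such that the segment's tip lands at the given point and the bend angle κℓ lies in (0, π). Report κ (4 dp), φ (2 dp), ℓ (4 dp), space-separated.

ρ = √(x²+y²) = √(-1.680² + 0.107²) = 1.68340
φ = atan2(y, x) mod 360° = atan2(0.107, -1.680) = 176.3557°
|p|² = ρ² + z² = 1.68340² + 0.600² = 3.19385
κ = 2ρ / |p|² = 2×1.68340 / 3.19385 = 1.05415
θ = 2·atan2(ρ, z) = 2·atan2(1.68340, 0.600) = 2.45683 rad
ℓ = θ/κ = 2.45683/1.05415 = 2.33061

1.0542 176.36 2.3306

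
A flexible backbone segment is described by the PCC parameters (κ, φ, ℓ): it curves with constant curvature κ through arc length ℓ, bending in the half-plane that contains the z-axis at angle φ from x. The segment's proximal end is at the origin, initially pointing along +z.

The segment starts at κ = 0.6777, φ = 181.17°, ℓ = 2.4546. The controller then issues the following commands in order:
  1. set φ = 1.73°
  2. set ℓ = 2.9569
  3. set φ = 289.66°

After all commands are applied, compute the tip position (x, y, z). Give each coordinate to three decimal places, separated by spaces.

0.705 -1.973 1.339

initial: κ=0.6777, φ=181.17°, ℓ=2.4546
cmd 1: set φ=1.73° → (κ,φ,ℓ)=(0.6777,1.73°,2.4546) → tip=(1.6114,0.0487,1.4692)
cmd 2: set ℓ=2.9569 → (κ,φ,ℓ)=(0.6777,1.73°,2.9569) → tip=(2.0939,0.0632,1.3393)
cmd 3: set φ=289.66° → (κ,φ,ℓ)=(0.6777,289.66°,2.9569) → tip=(0.7048,-1.9727,1.3393)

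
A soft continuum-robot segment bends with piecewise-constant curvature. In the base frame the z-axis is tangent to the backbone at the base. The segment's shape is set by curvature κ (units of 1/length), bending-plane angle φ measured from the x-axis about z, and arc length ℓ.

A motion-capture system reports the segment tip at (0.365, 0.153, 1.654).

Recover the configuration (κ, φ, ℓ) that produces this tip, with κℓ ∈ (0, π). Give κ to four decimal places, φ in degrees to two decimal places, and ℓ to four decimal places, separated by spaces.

ρ = √(x²+y²) = √(0.365² + 0.153²) = 0.39577
φ = atan2(y, x) mod 360° = atan2(0.153, 0.365) = 22.7424°
|p|² = ρ² + z² = 0.39577² + 1.654² = 2.89235
κ = 2ρ / |p|² = 2×0.39577 / 2.89235 = 0.27367
θ = 2·atan2(ρ, z) = 2·atan2(0.39577, 1.654) = 0.46973 rad
ℓ = θ/κ = 0.46973/0.27367 = 1.71643

0.2737 22.74 1.7164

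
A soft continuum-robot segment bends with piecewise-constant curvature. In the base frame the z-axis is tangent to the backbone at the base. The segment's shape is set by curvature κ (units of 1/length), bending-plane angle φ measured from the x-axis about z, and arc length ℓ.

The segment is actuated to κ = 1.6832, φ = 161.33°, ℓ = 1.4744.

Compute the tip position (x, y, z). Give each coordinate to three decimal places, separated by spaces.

-1.008 0.340 0.364

θ = κ·ℓ = 1.6832 × 1.4744 = 2.48171 rad
ρ = (1 − cos θ)/κ = (1 − -0.79006)/1.6832 = 1.06349
z = sin θ / κ = 0.61302/1.6832 = 0.36420
x = ρ cos φ = 1.06349 × cos(161.33°) = -1.00753
y = ρ sin φ = 1.06349 × sin(161.33°) = 0.34044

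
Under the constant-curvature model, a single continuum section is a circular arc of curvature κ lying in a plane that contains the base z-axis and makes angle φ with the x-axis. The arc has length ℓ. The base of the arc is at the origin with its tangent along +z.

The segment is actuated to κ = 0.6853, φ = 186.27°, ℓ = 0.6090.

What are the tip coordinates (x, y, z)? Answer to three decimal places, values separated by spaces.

θ = κ·ℓ = 0.6853 × 0.6090 = 0.41735 rad
ρ = (1 − cos θ)/κ = (1 − 0.91417)/0.6853 = 0.12525
z = sin θ / κ = 0.40534/0.6853 = 0.59147
x = ρ cos φ = 0.12525 × cos(186.27°) = -0.12450
y = ρ sin φ = 0.12525 × sin(186.27°) = -0.01368

-0.124 -0.014 0.591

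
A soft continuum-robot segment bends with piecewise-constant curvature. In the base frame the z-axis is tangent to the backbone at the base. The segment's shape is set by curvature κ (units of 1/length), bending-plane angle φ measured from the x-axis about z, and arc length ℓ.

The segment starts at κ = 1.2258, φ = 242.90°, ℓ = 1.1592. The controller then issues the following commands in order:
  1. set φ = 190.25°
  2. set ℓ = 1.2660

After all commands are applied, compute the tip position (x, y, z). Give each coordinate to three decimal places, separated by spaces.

-0.788 -0.142 0.816

initial: κ=1.2258, φ=242.90°, ℓ=1.1592
cmd 1: set φ=190.25° → (κ,φ,ℓ)=(1.2258,190.25°,1.1592) → tip=(-0.6829,-0.1235,0.8067)
cmd 2: set ℓ=1.2660 → (κ,φ,ℓ)=(1.2258,190.25°,1.2660) → tip=(-0.7876,-0.1424,0.8156)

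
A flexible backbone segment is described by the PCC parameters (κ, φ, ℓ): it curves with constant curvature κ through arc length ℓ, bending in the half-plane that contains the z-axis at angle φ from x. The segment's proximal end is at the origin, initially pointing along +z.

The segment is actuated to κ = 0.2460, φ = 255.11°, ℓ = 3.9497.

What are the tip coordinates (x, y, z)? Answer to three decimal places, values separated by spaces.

θ = κ·ℓ = 0.2460 × 3.9497 = 0.97163 rad
ρ = (1 − cos θ)/κ = (1 − 0.56396)/0.2460 = 1.77253
z = sin θ / κ = 0.82580/0.2460 = 3.35693
x = ρ cos φ = 1.77253 × cos(255.11°) = -0.45548
y = ρ sin φ = 1.77253 × sin(255.11°) = -1.71301

-0.455 -1.713 3.357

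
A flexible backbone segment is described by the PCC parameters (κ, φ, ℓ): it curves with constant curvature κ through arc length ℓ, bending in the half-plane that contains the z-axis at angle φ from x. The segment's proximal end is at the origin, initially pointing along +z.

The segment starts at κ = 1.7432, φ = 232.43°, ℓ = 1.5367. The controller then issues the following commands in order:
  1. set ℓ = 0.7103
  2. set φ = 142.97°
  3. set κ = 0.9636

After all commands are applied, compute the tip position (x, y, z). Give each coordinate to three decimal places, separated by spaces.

initial: κ=1.7432, φ=232.43°, ℓ=1.5367
cmd 1: set ℓ=0.7103 → (κ,φ,ℓ)=(1.7432,232.43°,0.7103) → tip=(-0.2356,-0.3062,0.5422)
cmd 2: set φ=142.97° → (κ,φ,ℓ)=(1.7432,142.97°,0.7103) → tip=(-0.3084,0.2327,0.5422)
cmd 3: set κ=0.9636 → (κ,φ,ℓ)=(0.9636,142.97°,0.7103) → tip=(-0.1866,0.1408,0.6561)

-0.187 0.141 0.656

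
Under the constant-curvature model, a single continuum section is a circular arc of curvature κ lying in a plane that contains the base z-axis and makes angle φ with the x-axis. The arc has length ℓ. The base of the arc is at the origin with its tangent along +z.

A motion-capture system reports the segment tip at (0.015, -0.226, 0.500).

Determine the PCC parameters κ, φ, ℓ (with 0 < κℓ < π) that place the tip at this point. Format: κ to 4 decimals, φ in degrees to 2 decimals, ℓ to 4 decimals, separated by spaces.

ρ = √(x²+y²) = √(0.015² + -0.226²) = 0.22650
φ = atan2(y, x) mod 360° = atan2(-0.226, 0.015) = 273.7972°
|p|² = ρ² + z² = 0.22650² + 0.500² = 0.30130
κ = 2ρ / |p|² = 2×0.22650 / 0.30130 = 1.50346
θ = 2·atan2(ρ, z) = 2·atan2(0.22650, 0.500) = 0.85068 rad
ℓ = θ/κ = 0.85068/1.50346 = 0.56582

1.5035 273.80 0.5658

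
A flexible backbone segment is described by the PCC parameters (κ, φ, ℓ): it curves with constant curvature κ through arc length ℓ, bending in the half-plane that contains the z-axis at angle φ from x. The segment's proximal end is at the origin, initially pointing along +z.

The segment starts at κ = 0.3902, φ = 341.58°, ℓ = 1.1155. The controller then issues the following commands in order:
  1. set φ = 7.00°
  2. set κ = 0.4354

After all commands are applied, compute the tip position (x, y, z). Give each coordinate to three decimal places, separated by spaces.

0.264 0.032 1.072

initial: κ=0.3902, φ=341.58°, ℓ=1.1155
cmd 1: set φ=7.00° → (κ,φ,ℓ)=(0.3902,7.00°,1.1155) → tip=(0.2372,0.0291,1.0806)
cmd 2: set κ=0.4354 → (κ,φ,ℓ)=(0.4354,7.00°,1.1155) → tip=(0.2636,0.0324,1.0722)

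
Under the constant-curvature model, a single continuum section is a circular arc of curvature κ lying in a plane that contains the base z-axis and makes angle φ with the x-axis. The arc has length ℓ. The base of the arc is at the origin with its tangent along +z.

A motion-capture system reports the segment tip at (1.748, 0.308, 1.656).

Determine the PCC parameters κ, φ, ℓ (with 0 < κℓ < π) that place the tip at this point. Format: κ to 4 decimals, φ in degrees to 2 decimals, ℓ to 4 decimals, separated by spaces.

0.6024 9.99 2.7225

ρ = √(x²+y²) = √(1.748² + 0.308²) = 1.77493
φ = atan2(y, x) mod 360° = atan2(0.308, 1.748) = 9.9930°
|p|² = ρ² + z² = 1.77493² + 1.656² = 5.89270
κ = 2ρ / |p|² = 2×1.77493 / 5.89270 = 0.60242
θ = 2·atan2(ρ, z) = 2·atan2(1.77493, 1.656) = 1.64010 rad
ℓ = θ/κ = 1.64010/0.60242 = 2.72253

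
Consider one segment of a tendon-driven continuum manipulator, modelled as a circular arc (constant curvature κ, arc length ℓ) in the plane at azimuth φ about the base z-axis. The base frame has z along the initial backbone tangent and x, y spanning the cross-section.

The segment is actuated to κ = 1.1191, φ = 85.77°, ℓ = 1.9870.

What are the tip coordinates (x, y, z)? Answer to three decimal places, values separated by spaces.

0.106 1.432 0.710

θ = κ·ℓ = 1.1191 × 1.9870 = 2.22365 rad
ρ = (1 − cos θ)/κ = (1 − -0.60746)/1.1191 = 1.43638
z = sin θ / κ = 0.79435/1.1191 = 0.70981
x = ρ cos φ = 1.43638 × cos(85.77°) = 0.10595
y = ρ sin φ = 1.43638 × sin(85.77°) = 1.43247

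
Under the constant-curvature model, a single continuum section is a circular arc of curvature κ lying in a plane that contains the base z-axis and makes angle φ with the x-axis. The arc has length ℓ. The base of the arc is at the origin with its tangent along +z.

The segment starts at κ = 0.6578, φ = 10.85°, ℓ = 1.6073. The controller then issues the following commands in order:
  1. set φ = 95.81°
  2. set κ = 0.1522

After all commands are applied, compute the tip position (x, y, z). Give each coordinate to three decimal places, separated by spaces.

-0.020 0.195 1.591

initial: κ=0.6578, φ=10.85°, ℓ=1.6073
cmd 1: set φ=95.81° → (κ,φ,ℓ)=(0.6578,95.81°,1.6073) → tip=(-0.0783,0.7695,1.3241)
cmd 2: set κ=0.1522 → (κ,φ,ℓ)=(0.1522,95.81°,1.6073) → tip=(-0.0198,0.1946,1.5913)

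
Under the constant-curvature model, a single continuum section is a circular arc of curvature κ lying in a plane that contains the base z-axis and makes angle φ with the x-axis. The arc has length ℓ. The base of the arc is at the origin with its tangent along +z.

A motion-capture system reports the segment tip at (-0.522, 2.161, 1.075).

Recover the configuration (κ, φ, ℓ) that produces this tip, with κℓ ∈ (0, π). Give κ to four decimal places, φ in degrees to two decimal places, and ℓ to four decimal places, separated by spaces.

ρ = √(x²+y²) = √(-0.522² + 2.161²) = 2.22315
φ = atan2(y, x) mod 360° = atan2(2.161, -0.522) = 103.5799°
|p|² = ρ² + z² = 2.22315² + 1.075² = 6.09803
κ = 2ρ / |p|² = 2×2.22315 / 6.09803 = 0.72914
θ = 2·atan2(ρ, z) = 2·atan2(2.22315, 1.075) = 2.24079 rad
ℓ = θ/κ = 2.24079/0.72914 = 3.07321

0.7291 103.58 3.0732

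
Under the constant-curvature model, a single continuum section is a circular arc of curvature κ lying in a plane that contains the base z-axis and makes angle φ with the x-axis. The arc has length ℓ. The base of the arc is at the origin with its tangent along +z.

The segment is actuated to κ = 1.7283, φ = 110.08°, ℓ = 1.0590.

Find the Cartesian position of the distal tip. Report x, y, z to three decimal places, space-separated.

θ = κ·ℓ = 1.7283 × 1.0590 = 1.83027 rad
ρ = (1 − cos θ)/κ = (1 − -0.25657)/1.7283 = 0.72706
z = sin θ / κ = 0.96653/1.7283 = 0.55923
x = ρ cos φ = 0.72706 × cos(110.08°) = -0.24962
y = ρ sin φ = 0.72706 × sin(110.08°) = 0.68286

-0.250 0.683 0.559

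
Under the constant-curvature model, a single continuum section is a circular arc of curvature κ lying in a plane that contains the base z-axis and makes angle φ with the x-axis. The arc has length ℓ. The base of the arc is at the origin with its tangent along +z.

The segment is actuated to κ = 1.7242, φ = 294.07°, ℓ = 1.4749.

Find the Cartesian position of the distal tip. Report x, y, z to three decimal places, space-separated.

0.432 -0.967 0.327

θ = κ·ℓ = 1.7242 × 1.4749 = 2.54302 rad
ρ = (1 − cos θ)/κ = (1 − -0.82614)/1.7242 = 1.05912
z = sin θ / κ = 0.56346/1.7242 = 0.32680
x = ρ cos φ = 1.05912 × cos(294.07°) = 0.43197
y = ρ sin φ = 1.05912 × sin(294.07°) = -0.96703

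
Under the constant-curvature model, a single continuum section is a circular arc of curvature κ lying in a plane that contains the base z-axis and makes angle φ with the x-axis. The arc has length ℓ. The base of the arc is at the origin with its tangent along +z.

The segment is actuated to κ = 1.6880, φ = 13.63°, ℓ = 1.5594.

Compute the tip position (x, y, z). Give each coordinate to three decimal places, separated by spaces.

θ = κ·ℓ = 1.6880 × 1.5594 = 2.63227 rad
ρ = (1 − cos θ)/κ = (1 − -0.87307)/1.6880 = 1.10964
z = sin θ / κ = 0.48759/1.6880 = 0.28886
x = ρ cos φ = 1.10964 × cos(13.63°) = 1.07839
y = ρ sin φ = 1.10964 × sin(13.63°) = 0.26149

1.078 0.261 0.289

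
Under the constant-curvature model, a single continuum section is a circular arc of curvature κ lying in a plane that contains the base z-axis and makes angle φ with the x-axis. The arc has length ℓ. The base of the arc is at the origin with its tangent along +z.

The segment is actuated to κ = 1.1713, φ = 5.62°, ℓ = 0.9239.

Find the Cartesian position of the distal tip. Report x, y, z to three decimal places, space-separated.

θ = κ·ℓ = 1.1713 × 0.9239 = 1.08216 rad
ρ = (1 − cos θ)/κ = (1 − 0.46942)/1.1713 = 0.45299
z = sin θ / κ = 0.88298/1.1713 = 0.75384
x = ρ cos φ = 0.45299 × cos(5.62°) = 0.45081
y = ρ sin φ = 0.45299 × sin(5.62°) = 0.04436

0.451 0.044 0.754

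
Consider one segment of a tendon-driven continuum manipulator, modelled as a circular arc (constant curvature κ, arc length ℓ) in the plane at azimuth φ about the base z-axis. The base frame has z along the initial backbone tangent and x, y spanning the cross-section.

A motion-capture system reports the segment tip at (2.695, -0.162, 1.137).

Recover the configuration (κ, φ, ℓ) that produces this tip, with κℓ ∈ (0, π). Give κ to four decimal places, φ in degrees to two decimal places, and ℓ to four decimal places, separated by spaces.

0.6292 356.56 3.7261

ρ = √(x²+y²) = √(2.695² + -0.162²) = 2.69986
φ = atan2(y, x) mod 360° = atan2(-0.162, 2.695) = 356.5600°
|p|² = ρ² + z² = 2.69986² + 1.137² = 8.58204
κ = 2ρ / |p|² = 2×2.69986 / 8.58204 = 0.62919
θ = 2·atan2(ρ, z) = 2·atan2(2.69986, 1.137) = 2.34441 rad
ℓ = θ/κ = 2.34441/0.62919 = 3.72608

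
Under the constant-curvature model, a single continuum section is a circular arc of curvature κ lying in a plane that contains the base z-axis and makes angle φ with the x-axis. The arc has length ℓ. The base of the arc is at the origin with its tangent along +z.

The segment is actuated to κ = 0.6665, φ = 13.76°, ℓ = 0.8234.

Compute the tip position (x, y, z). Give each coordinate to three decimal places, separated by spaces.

0.214 0.052 0.783

θ = κ·ℓ = 0.6665 × 0.8234 = 0.54880 rad
ρ = (1 − cos θ)/κ = (1 − 0.85315)/0.6665 = 0.22033
z = sin θ / κ = 0.52166/0.6665 = 0.78269
x = ρ cos φ = 0.22033 × cos(13.76°) = 0.21400
y = ρ sin φ = 0.22033 × sin(13.76°) = 0.05241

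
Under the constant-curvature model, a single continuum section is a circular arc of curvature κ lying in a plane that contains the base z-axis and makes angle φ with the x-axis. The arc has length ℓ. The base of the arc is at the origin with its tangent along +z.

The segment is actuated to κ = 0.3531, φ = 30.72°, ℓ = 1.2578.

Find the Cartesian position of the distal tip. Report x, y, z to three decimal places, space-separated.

0.236 0.140 1.217

θ = κ·ℓ = 0.3531 × 1.2578 = 0.44413 rad
ρ = (1 − cos θ)/κ = (1 − 0.90299)/0.3531 = 0.27475
z = sin θ / κ = 0.42967/0.3531 = 1.21686
x = ρ cos φ = 0.27475 × cos(30.72°) = 0.23620
y = ρ sin φ = 0.27475 × sin(30.72°) = 0.14035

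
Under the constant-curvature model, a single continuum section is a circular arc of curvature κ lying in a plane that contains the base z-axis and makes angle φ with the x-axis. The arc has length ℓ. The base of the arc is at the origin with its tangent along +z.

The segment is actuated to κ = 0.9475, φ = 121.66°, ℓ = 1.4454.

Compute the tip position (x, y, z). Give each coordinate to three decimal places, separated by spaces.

θ = κ·ℓ = 0.9475 × 1.4454 = 1.36952 rad
ρ = (1 − cos θ)/κ = (1 − 0.19992)/0.9475 = 0.84441
z = sin θ / κ = 0.97981/0.9475 = 1.03410
x = ρ cos φ = 0.84441 × cos(121.66°) = -0.44321
y = ρ sin φ = 0.84441 × sin(121.66°) = 0.71874

-0.443 0.719 1.034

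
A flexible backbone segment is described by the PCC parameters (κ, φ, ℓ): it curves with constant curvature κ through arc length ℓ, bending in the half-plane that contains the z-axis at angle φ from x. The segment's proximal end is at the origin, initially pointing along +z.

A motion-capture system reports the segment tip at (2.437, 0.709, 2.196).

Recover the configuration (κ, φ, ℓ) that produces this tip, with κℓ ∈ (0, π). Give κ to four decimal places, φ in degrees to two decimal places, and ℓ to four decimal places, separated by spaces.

0.4506 16.22 3.8058

ρ = √(x²+y²) = √(2.437² + 0.709²) = 2.53804
φ = atan2(y, x) mod 360° = atan2(0.709, 2.437) = 16.2214°
|p|² = ρ² + z² = 2.53804² + 2.196² = 11.26407
κ = 2ρ / |p|² = 2×2.53804 / 11.26407 = 0.45064
θ = 2·atan2(ρ, z) = 2·atan2(2.53804, 2.196) = 1.71505 rad
ℓ = θ/κ = 1.71505/0.45064 = 3.80577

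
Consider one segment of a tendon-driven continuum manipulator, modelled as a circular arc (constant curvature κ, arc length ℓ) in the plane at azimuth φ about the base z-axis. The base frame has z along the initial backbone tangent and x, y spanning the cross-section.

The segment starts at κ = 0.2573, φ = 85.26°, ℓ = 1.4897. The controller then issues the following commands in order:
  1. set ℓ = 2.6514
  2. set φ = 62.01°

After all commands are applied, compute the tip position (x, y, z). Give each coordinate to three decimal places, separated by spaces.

0.408 0.768 2.450

initial: κ=0.2573, φ=85.26°, ℓ=1.4897
cmd 1: set ℓ=2.6514 → (κ,φ,ℓ)=(0.2573,85.26°,2.6514) → tip=(0.0719,0.8669,2.4505)
cmd 2: set φ=62.01° → (κ,φ,ℓ)=(0.2573,62.01°,2.6514) → tip=(0.4082,0.7681,2.4505)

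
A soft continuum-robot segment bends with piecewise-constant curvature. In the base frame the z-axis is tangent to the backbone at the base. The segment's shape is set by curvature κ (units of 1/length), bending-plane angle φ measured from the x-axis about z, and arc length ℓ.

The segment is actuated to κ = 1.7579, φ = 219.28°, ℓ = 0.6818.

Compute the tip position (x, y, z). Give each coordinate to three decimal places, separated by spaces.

-0.280 -0.229 0.530

θ = κ·ℓ = 1.7579 × 0.6818 = 1.19854 rad
ρ = (1 − cos θ)/κ = (1 − 0.36372)/1.7579 = 0.36195
z = sin θ / κ = 0.93151/1.7579 = 0.52990
x = ρ cos φ = 0.36195 × cos(219.28°) = -0.28017
y = ρ sin φ = 0.36195 × sin(219.28°) = -0.22916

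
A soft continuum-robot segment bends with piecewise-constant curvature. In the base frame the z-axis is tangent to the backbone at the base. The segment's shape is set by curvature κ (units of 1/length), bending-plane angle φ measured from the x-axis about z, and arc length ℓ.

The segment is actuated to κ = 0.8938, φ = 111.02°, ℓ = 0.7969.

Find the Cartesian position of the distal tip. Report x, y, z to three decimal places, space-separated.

-0.098 0.254 0.731

θ = κ·ℓ = 0.8938 × 0.7969 = 0.71227 rad
ρ = (1 − cos θ)/κ = (1 − 0.75688)/0.8938 = 0.27201
z = sin θ / κ = 0.65355/0.8938 = 0.73121
x = ρ cos φ = 0.27201 × cos(111.02°) = -0.09757
y = ρ sin φ = 0.27201 × sin(111.02°) = 0.25391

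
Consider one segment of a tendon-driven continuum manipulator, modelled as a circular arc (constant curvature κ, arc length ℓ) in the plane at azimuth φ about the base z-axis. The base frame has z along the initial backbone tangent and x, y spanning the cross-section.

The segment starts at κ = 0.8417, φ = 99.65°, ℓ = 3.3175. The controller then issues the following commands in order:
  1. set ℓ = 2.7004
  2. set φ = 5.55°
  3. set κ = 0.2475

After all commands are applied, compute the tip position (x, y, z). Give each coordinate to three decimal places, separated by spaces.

initial: κ=0.8417, φ=99.65°, ℓ=3.3175
cmd 1: set ℓ=2.7004 → (κ,φ,ℓ)=(0.8417,99.65°,2.7004) → tip=(-0.3278,1.9277,0.9071)
cmd 2: set φ=5.55° → (κ,φ,ℓ)=(0.8417,5.55°,2.7004) → tip=(1.9462,0.1891,0.9071)
cmd 3: set κ=0.2475 → (κ,φ,ℓ)=(0.2475,5.55°,2.7004) → tip=(0.8652,0.0841,2.5038)

0.865 0.084 2.504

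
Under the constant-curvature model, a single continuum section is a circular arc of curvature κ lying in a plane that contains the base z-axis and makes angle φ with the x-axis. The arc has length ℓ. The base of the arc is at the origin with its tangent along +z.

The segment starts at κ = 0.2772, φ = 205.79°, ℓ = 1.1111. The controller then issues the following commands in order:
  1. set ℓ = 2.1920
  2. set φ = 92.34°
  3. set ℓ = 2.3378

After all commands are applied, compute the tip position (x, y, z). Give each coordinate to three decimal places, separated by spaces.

initial: κ=0.2772, φ=205.79°, ℓ=1.1111
cmd 1: set ℓ=2.1920 → (κ,φ,ℓ)=(0.2772,205.79°,2.1920) → tip=(-0.5814,-0.2809,2.0596)
cmd 2: set φ=92.34° → (κ,φ,ℓ)=(0.2772,92.34°,2.1920) → tip=(-0.0264,0.6452,2.0596)
cmd 3: set ℓ=2.3378 → (κ,φ,ℓ)=(0.2772,92.34°,2.3378) → tip=(-0.0299,0.7307,2.1776)

-0.030 0.731 2.178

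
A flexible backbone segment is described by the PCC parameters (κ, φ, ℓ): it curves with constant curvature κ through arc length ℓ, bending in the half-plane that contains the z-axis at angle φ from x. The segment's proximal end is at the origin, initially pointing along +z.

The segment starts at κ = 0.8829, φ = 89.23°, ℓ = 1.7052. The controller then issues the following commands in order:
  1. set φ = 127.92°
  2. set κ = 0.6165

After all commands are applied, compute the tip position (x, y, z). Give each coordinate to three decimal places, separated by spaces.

initial: κ=0.8829, φ=89.23°, ℓ=1.7052
cmd 1: set φ=127.92° → (κ,φ,ℓ)=(0.8829,127.92°,1.7052) → tip=(-0.6507,0.8352,1.1302)
cmd 2: set κ=0.6165 → (κ,φ,ℓ)=(0.6165,127.92°,1.7052) → tip=(-0.5019,0.6443,1.4080)

-0.502 0.644 1.408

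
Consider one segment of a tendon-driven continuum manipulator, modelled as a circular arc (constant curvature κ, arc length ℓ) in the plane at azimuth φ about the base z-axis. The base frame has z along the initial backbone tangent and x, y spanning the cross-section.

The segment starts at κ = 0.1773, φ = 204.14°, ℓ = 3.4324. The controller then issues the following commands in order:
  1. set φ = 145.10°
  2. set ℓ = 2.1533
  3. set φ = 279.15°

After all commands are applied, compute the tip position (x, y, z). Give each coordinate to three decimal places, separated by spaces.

0.065 -0.401 2.101

initial: κ=0.1773, φ=204.14°, ℓ=3.4324
cmd 1: set φ=145.10° → (κ,φ,ℓ)=(0.1773,145.10°,3.4324) → tip=(-0.8305,0.5793,3.2244)
cmd 2: set ℓ=2.1533 → (κ,φ,ℓ)=(0.1773,145.10°,2.1533) → tip=(-0.3330,0.2323,2.1014)
cmd 3: set φ=279.15° → (κ,φ,ℓ)=(0.1773,279.15°,2.1533) → tip=(0.0646,-0.4009,2.1014)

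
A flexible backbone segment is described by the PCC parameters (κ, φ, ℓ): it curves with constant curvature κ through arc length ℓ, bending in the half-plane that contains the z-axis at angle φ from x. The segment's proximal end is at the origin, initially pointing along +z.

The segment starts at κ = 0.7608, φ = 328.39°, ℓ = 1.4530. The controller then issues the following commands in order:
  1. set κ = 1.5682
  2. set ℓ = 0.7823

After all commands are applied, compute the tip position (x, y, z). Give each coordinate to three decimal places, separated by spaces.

0.360 -0.222 0.600

initial: κ=0.7608, φ=328.39°, ℓ=1.4530
cmd 1: set κ=1.5682 → (κ,φ,ℓ)=(1.5682,328.39°,1.4530) → tip=(0.8961,-0.5515,0.4845)
cmd 2: set ℓ=0.7823 → (κ,φ,ℓ)=(1.5682,328.39°,0.7823) → tip=(0.3599,-0.2215,0.6003)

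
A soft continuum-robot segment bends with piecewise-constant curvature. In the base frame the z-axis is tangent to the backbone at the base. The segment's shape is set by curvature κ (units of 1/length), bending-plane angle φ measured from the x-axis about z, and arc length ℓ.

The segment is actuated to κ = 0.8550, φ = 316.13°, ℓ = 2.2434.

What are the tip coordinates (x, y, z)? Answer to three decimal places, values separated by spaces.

1.130 -1.086 1.100

θ = κ·ℓ = 0.8550 × 2.2434 = 1.91811 rad
ρ = (1 − cos θ)/κ = (1 − -0.34037)/0.8550 = 1.56768
z = sin θ / κ = 0.94029/0.8550 = 1.09976
x = ρ cos φ = 1.56768 × cos(316.13°) = 1.13017
y = ρ sin φ = 1.56768 × sin(316.13°) = -1.08644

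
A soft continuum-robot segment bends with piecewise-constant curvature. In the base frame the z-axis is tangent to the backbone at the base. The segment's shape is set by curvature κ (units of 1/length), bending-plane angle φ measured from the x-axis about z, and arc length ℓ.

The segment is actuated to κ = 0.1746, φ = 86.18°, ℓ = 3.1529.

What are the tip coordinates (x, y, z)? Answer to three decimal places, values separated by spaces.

θ = κ·ℓ = 0.1746 × 3.1529 = 0.55050 rad
ρ = (1 − cos θ)/κ = (1 − 0.85226)/0.1746 = 0.84613
z = sin θ / κ = 0.52311/0.1746 = 2.99605
x = ρ cos φ = 0.84613 × cos(86.18°) = 0.05637
y = ρ sin φ = 0.84613 × sin(86.18°) = 0.84425

0.056 0.844 2.996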